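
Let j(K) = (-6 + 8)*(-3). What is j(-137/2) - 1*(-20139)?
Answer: 20133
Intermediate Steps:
j(K) = -6 (j(K) = 2*(-3) = -6)
j(-137/2) - 1*(-20139) = -6 - 1*(-20139) = -6 + 20139 = 20133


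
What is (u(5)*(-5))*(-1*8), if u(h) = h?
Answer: 200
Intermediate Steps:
(u(5)*(-5))*(-1*8) = (5*(-5))*(-1*8) = -25*(-8) = 200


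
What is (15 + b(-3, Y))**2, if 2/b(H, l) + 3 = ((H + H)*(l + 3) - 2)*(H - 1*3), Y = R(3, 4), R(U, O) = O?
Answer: 15342889/68121 ≈ 225.23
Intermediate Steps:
Y = 4
b(H, l) = 2/(-3 + (-3 + H)*(-2 + 2*H*(3 + l))) (b(H, l) = 2/(-3 + ((H + H)*(l + 3) - 2)*(H - 1*3)) = 2/(-3 + ((2*H)*(3 + l) - 2)*(H - 3)) = 2/(-3 + (2*H*(3 + l) - 2)*(-3 + H)) = 2/(-3 + (-2 + 2*H*(3 + l))*(-3 + H)) = 2/(-3 + (-3 + H)*(-2 + 2*H*(3 + l))))
(15 + b(-3, Y))**2 = (15 + 2/(3 - 20*(-3) + 6*(-3)**2 - 6*(-3)*4 + 2*4*(-3)**2))**2 = (15 + 2/(3 + 60 + 6*9 + 72 + 2*4*9))**2 = (15 + 2/(3 + 60 + 54 + 72 + 72))**2 = (15 + 2/261)**2 = (3917/261)**2 = 15342889/68121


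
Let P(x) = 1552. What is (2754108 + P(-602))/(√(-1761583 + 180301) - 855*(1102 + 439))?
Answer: -403414845700/192883639923 - 2755660*I*√19522/192883639923 ≈ -2.0915 - 0.0019961*I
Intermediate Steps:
(2754108 + P(-602))/(√(-1761583 + 180301) - 855*(1102 + 439)) = (2754108 + 1552)/(√(-1761583 + 180301) - 855*(1102 + 439)) = 2755660/(√(-1581282) - 855*1541) = 2755660/(9*I*√19522 - 1317555) = 2755660/(-1317555 + 9*I*√19522)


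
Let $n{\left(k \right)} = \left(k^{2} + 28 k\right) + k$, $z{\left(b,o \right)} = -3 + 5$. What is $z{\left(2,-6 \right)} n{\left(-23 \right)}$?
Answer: $-276$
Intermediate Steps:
$z{\left(b,o \right)} = 2$
$n{\left(k \right)} = k^{2} + 29 k$
$z{\left(2,-6 \right)} n{\left(-23 \right)} = 2 \left(- 23 \left(29 - 23\right)\right) = 2 \left(\left(-23\right) 6\right) = 2 \left(-138\right) = -276$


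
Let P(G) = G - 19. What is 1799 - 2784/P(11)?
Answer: 2147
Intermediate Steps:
P(G) = -19 + G
1799 - 2784/P(11) = 1799 - 2784/(-19 + 11) = 1799 - 2784/(-8) = 1799 - 2784*(-1)/8 = 1799 - 1*(-348) = 1799 + 348 = 2147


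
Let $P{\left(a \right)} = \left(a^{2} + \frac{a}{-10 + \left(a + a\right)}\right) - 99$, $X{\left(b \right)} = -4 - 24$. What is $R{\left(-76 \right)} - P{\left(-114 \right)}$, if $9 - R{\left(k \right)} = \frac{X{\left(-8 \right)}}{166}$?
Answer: $- \frac{127297841}{9877} \approx -12888.0$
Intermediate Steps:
$X{\left(b \right)} = -28$ ($X{\left(b \right)} = -4 - 24 = -28$)
$P{\left(a \right)} = -99 + a^{2} + \frac{a}{-10 + 2 a}$ ($P{\left(a \right)} = \left(a^{2} + \frac{a}{-10 + 2 a}\right) - 99 = -99 + a^{2} + \frac{a}{-10 + 2 a}$)
$R{\left(k \right)} = \frac{761}{83}$ ($R{\left(k \right)} = 9 - - \frac{28}{166} = 9 - \left(-28\right) \frac{1}{166} = 9 - - \frac{14}{83} = 9 + \frac{14}{83} = \frac{761}{83}$)
$R{\left(-76 \right)} - P{\left(-114 \right)} = \frac{761}{83} - \frac{495 + \left(-114\right)^{3} - 5 \left(-114\right)^{2} - -11229}{-5 - 114} = \frac{761}{83} - \frac{495 - 1481544 - 64980 + 11229}{-119} = \frac{761}{83} - - \frac{495 - 1481544 - 64980 + 11229}{119} = \frac{761}{83} - \left(- \frac{1}{119}\right) \left(-1534800\right) = \frac{761}{83} - \frac{1534800}{119} = - \frac{127297841}{9877}$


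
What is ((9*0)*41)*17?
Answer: 0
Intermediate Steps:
((9*0)*41)*17 = (0*41)*17 = 0*17 = 0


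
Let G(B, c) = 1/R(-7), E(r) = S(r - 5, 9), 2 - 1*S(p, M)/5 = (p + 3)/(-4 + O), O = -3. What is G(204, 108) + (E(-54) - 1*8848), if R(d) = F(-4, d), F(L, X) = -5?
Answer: -44391/5 ≈ -8878.2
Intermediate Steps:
S(p, M) = 85/7 + 5*p/7 (S(p, M) = 10 - 5*(p + 3)/(-4 - 3) = 10 - 5*(3 + p)/(-7) = 10 - 5*(3 + p)*(-1)/7 = 10 - 5*(-3/7 - p/7) = 10 + (15/7 + 5*p/7) = 85/7 + 5*p/7)
E(r) = 60/7 + 5*r/7 (E(r) = 85/7 + 5*(r - 5)/7 = 85/7 + 5*(-5 + r)/7 = 85/7 + (-25/7 + 5*r/7) = 60/7 + 5*r/7)
R(d) = -5
G(B, c) = -⅕ (G(B, c) = 1/(-5) = -⅕)
G(204, 108) + (E(-54) - 1*8848) = -⅕ + ((60/7 + (5/7)*(-54)) - 1*8848) = -⅕ + ((60/7 - 270/7) - 8848) = -⅕ + (-30 - 8848) = -⅕ - 8878 = -44391/5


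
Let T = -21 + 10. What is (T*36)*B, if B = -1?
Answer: 396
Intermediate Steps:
T = -11
(T*36)*B = -11*36*(-1) = -396*(-1) = 396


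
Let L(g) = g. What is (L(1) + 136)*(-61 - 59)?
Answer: -16440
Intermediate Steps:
(L(1) + 136)*(-61 - 59) = (1 + 136)*(-61 - 59) = 137*(-120) = -16440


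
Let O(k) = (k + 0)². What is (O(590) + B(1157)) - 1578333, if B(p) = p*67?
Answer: -1152714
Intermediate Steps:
B(p) = 67*p
O(k) = k²
(O(590) + B(1157)) - 1578333 = (590² + 67*1157) - 1578333 = (348100 + 77519) - 1578333 = 425619 - 1578333 = -1152714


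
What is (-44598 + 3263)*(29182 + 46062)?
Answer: -3110210740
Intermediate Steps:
(-44598 + 3263)*(29182 + 46062) = -41335*75244 = -3110210740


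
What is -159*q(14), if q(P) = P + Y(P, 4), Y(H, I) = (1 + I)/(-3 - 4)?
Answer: -14787/7 ≈ -2112.4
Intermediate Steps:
Y(H, I) = -⅐ - I/7 (Y(H, I) = (1 + I)/(-7) = (1 + I)*(-⅐) = -⅐ - I/7)
q(P) = -5/7 + P (q(P) = P + (-⅐ - ⅐*4) = P + (-⅐ - 4/7) = P - 5/7 = -5/7 + P)
-159*q(14) = -159*(-5/7 + 14) = -159*93/7 = -14787/7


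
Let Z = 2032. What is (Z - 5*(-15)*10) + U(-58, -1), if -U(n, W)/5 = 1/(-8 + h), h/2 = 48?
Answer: 244811/88 ≈ 2781.9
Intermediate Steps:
h = 96 (h = 2*48 = 96)
U(n, W) = -5/88 (U(n, W) = -5/(-8 + 96) = -5/88)
(Z - 5*(-15)*10) + U(-58, -1) = (2032 - 5*(-15)*10) - 5/88 = (2032 + 75*10) - 5/88 = (2032 + 750) - 5/88 = 2782 - 5/88 = 244811/88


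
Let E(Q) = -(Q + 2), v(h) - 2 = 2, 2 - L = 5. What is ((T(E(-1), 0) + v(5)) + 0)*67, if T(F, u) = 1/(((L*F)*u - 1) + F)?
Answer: 469/2 ≈ 234.50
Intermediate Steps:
L = -3 (L = 2 - 1*5 = 2 - 5 = -3)
v(h) = 4 (v(h) = 2 + 2 = 4)
E(Q) = -2 - Q (E(Q) = -(2 + Q) = -2 - Q)
T(F, u) = 1/(-1 + F - 3*F*u) (T(F, u) = 1/(((-3*F)*u - 1) + F) = 1/((-3*F*u - 1) + F) = 1/((-1 - 3*F*u) + F) = 1/(-1 + F - 3*F*u))
((T(E(-1), 0) + v(5)) + 0)*67 = ((1/(-1 + (-2 - 1*(-1)) - 3*(-2 - 1*(-1))*0) + 4) + 0)*67 = ((1/(-1 + (-2 + 1) - 3*(-2 + 1)*0) + 4) + 0)*67 = ((1/(-1 - 1 - 3*(-1)*0) + 4) + 0)*67 = ((1/(-1 - 1 + 0) + 4) + 0)*67 = ((1/(-2) + 4) + 0)*67 = ((-½ + 4) + 0)*67 = (7/2 + 0)*67 = (7/2)*67 = 469/2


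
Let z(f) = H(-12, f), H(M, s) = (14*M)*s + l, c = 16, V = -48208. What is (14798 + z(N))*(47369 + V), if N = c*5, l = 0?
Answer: -1139362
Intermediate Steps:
H(M, s) = 14*M*s (H(M, s) = (14*M)*s + 0 = 14*M*s + 0 = 14*M*s)
N = 80 (N = 16*5 = 80)
z(f) = -168*f (z(f) = 14*(-12)*f = -168*f)
(14798 + z(N))*(47369 + V) = (14798 - 168*80)*(47369 - 48208) = (14798 - 13440)*(-839) = 1358*(-839) = -1139362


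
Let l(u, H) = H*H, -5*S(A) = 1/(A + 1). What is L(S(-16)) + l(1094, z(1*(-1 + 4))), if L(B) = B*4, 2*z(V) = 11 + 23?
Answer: 21679/75 ≈ 289.05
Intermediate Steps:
z(V) = 17 (z(V) = (11 + 23)/2 = (½)*34 = 17)
S(A) = -1/(5*(1 + A)) (S(A) = -1/(5*(A + 1)) = -1/(5*(1 + A)))
l(u, H) = H²
L(B) = 4*B
L(S(-16)) + l(1094, z(1*(-1 + 4))) = 4*(-1/(5 + 5*(-16))) + 17² = 4*(-1/(5 - 80)) + 289 = 4*(-1/(-75)) + 289 = 4*(-1*(-1/75)) + 289 = 4*(1/75) + 289 = 4/75 + 289 = 21679/75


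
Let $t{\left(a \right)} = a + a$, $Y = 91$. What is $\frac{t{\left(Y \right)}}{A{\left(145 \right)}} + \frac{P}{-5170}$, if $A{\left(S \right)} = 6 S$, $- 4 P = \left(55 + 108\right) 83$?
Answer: $\frac{1553399}{1799160} \approx 0.8634$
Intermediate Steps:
$P = - \frac{13529}{4}$ ($P = - \frac{\left(55 + 108\right) 83}{4} = - \frac{163 \cdot 83}{4} = \left(- \frac{1}{4}\right) 13529 = - \frac{13529}{4} \approx -3382.3$)
$t{\left(a \right)} = 2 a$
$\frac{t{\left(Y \right)}}{A{\left(145 \right)}} + \frac{P}{-5170} = \frac{2 \cdot 91}{6 \cdot 145} - \frac{13529}{4 \left(-5170\right)} = \frac{182}{870} - - \frac{13529}{20680} = 182 \cdot \frac{1}{870} + \frac{13529}{20680} = \frac{91}{435} + \frac{13529}{20680} = \frac{1553399}{1799160}$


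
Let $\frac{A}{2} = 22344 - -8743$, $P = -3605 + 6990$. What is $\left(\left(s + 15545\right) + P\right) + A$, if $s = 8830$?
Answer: $89934$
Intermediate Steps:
$P = 3385$
$A = 62174$ ($A = 2 \left(22344 - -8743\right) = 2 \left(22344 + 8743\right) = 2 \cdot 31087 = 62174$)
$\left(\left(s + 15545\right) + P\right) + A = \left(\left(8830 + 15545\right) + 3385\right) + 62174 = \left(24375 + 3385\right) + 62174 = 27760 + 62174 = 89934$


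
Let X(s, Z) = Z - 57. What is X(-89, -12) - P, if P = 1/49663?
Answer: -3426748/49663 ≈ -69.000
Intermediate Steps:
X(s, Z) = -57 + Z
P = 1/49663 ≈ 2.0136e-5
X(-89, -12) - P = (-57 - 12) - 1*1/49663 = -69 - 1/49663 = -3426748/49663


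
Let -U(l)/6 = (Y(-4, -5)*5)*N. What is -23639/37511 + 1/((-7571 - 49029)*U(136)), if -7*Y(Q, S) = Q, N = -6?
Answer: -963336790577/1528648272000 ≈ -0.63019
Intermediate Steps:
Y(Q, S) = -Q/7
U(l) = 720/7 (U(l) = -6*-⅐*(-4)*5*(-6) = -6*(4/7)*5*(-6) = -120*(-6)/7 = -6*(-120/7) = 720/7)
-23639/37511 + 1/((-7571 - 49029)*U(136)) = -23639/37511 + 1/((-7571 - 49029)*(720/7)) = -23639*1/37511 + (7/720)/(-56600) = -23639/37511 - 1/56600*7/720 = -23639/37511 - 7/40752000 = -963336790577/1528648272000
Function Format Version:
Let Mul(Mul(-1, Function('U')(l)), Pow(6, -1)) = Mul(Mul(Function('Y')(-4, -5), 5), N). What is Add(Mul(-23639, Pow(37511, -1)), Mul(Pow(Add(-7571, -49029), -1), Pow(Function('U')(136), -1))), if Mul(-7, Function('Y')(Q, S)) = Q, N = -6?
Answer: Rational(-963336790577, 1528648272000) ≈ -0.63019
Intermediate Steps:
Function('Y')(Q, S) = Mul(Rational(-1, 7), Q)
Function('U')(l) = Rational(720, 7) (Function('U')(l) = Mul(-6, Mul(Mul(Mul(Rational(-1, 7), -4), 5), -6)) = Mul(-6, Mul(Mul(Rational(4, 7), 5), -6)) = Mul(-6, Mul(Rational(20, 7), -6)) = Mul(-6, Rational(-120, 7)) = Rational(720, 7))
Add(Mul(-23639, Pow(37511, -1)), Mul(Pow(Add(-7571, -49029), -1), Pow(Function('U')(136), -1))) = Add(Mul(-23639, Pow(37511, -1)), Mul(Pow(Add(-7571, -49029), -1), Pow(Rational(720, 7), -1))) = Add(Mul(-23639, Rational(1, 37511)), Mul(Pow(-56600, -1), Rational(7, 720))) = Add(Rational(-23639, 37511), Mul(Rational(-1, 56600), Rational(7, 720))) = Add(Rational(-23639, 37511), Rational(-7, 40752000)) = Rational(-963336790577, 1528648272000)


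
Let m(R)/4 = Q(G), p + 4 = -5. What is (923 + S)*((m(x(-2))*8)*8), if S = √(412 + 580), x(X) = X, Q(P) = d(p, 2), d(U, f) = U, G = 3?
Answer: -2126592 - 9216*√62 ≈ -2.1992e+6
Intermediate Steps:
p = -9 (p = -4 - 5 = -9)
Q(P) = -9
S = 4*√62 (S = √992 = 4*√62 ≈ 31.496)
m(R) = -36 (m(R) = 4*(-9) = -36)
(923 + S)*((m(x(-2))*8)*8) = (923 + 4*√62)*(-36*8*8) = (923 + 4*√62)*(-288*8) = (923 + 4*√62)*(-2304) = -2126592 - 9216*√62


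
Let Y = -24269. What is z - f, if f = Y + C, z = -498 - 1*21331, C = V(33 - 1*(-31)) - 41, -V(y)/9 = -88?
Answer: 1689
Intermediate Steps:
V(y) = 792 (V(y) = -9*(-88) = 792)
C = 751 (C = 792 - 41 = 751)
z = -21829 (z = -498 - 21331 = -21829)
f = -23518 (f = -24269 + 751 = -23518)
z - f = -21829 - 1*(-23518) = -21829 + 23518 = 1689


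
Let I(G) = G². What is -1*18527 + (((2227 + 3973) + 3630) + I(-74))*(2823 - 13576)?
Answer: -164603945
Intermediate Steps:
-1*18527 + (((2227 + 3973) + 3630) + I(-74))*(2823 - 13576) = -1*18527 + (((2227 + 3973) + 3630) + (-74)²)*(2823 - 13576) = -18527 + ((6200 + 3630) + 5476)*(-10753) = -18527 + (9830 + 5476)*(-10753) = -18527 + 15306*(-10753) = -18527 - 164585418 = -164603945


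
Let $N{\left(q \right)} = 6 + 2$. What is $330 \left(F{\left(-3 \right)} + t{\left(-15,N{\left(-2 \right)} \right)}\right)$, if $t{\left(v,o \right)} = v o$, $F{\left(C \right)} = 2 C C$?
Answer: $-33660$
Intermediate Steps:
$F{\left(C \right)} = 2 C^{2}$
$N{\left(q \right)} = 8$
$t{\left(v,o \right)} = o v$
$330 \left(F{\left(-3 \right)} + t{\left(-15,N{\left(-2 \right)} \right)}\right) = 330 \left(2 \left(-3\right)^{2} + 8 \left(-15\right)\right) = 330 \left(2 \cdot 9 - 120\right) = 330 \left(18 - 120\right) = 330 \left(-102\right) = -33660$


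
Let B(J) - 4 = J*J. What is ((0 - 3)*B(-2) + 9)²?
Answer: 225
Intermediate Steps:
B(J) = 4 + J² (B(J) = 4 + J*J = 4 + J²)
((0 - 3)*B(-2) + 9)² = ((0 - 3)*(4 + (-2)²) + 9)² = (-3*(4 + 4) + 9)² = (-3*8 + 9)² = (-24 + 9)² = (-15)² = 225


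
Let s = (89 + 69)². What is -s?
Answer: -24964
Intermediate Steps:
s = 24964 (s = 158² = 24964)
-s = -1*24964 = -24964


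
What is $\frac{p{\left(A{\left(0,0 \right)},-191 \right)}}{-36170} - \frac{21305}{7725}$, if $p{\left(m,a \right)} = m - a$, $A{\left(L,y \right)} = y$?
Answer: $- \frac{30883093}{11176530} \approx -2.7632$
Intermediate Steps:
$\frac{p{\left(A{\left(0,0 \right)},-191 \right)}}{-36170} - \frac{21305}{7725} = \frac{0 - -191}{-36170} - \frac{21305}{7725} = \left(0 + 191\right) \left(- \frac{1}{36170}\right) - \frac{4261}{1545} = 191 \left(- \frac{1}{36170}\right) - \frac{4261}{1545} = - \frac{191}{36170} - \frac{4261}{1545} = - \frac{30883093}{11176530}$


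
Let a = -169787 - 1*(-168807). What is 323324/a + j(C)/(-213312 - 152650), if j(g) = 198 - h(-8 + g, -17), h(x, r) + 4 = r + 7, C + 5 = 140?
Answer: -14790563181/44830345 ≈ -329.92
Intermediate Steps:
C = 135 (C = -5 + 140 = 135)
h(x, r) = 3 + r (h(x, r) = -4 + (r + 7) = -4 + (7 + r) = 3 + r)
j(g) = 212 (j(g) = 198 - (3 - 17) = 198 - 1*(-14) = 198 + 14 = 212)
a = -980 (a = -169787 + 168807 = -980)
323324/a + j(C)/(-213312 - 152650) = 323324/(-980) + 212/(-213312 - 152650) = 323324*(-1/980) + 212/(-365962) = -80831/245 + 212*(-1/365962) = -80831/245 - 106/182981 = -14790563181/44830345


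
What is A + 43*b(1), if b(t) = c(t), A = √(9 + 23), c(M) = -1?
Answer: -43 + 4*√2 ≈ -37.343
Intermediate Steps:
A = 4*√2 (A = √32 = 4*√2 ≈ 5.6569)
b(t) = -1
A + 43*b(1) = 4*√2 + 43*(-1) = 4*√2 - 43 = -43 + 4*√2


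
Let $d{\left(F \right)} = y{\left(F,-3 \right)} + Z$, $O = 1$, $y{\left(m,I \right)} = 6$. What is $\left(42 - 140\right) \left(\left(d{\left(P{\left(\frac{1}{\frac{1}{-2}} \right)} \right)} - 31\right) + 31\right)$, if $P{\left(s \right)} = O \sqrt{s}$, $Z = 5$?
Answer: $-1078$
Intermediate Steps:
$P{\left(s \right)} = \sqrt{s}$ ($P{\left(s \right)} = 1 \sqrt{s} = \sqrt{s}$)
$d{\left(F \right)} = 11$ ($d{\left(F \right)} = 6 + 5 = 11$)
$\left(42 - 140\right) \left(\left(d{\left(P{\left(\frac{1}{\frac{1}{-2}} \right)} \right)} - 31\right) + 31\right) = \left(42 - 140\right) \left(\left(11 - 31\right) + 31\right) = - 98 \left(-20 + 31\right) = \left(-98\right) 11 = -1078$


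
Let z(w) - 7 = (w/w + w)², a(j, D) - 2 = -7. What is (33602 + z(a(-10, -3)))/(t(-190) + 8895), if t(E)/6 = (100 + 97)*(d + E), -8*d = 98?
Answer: -67250/460329 ≈ -0.14609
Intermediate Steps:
a(j, D) = -5 (a(j, D) = 2 - 7 = -5)
z(w) = 7 + (1 + w)² (z(w) = 7 + (w/w + w)² = 7 + (1 + w)²)
d = -49/4 (d = -⅛*98 = -49/4 ≈ -12.250)
t(E) = -28959/2 + 1182*E (t(E) = 6*((100 + 97)*(-49/4 + E)) = 6*(197*(-49/4 + E)) = 6*(-9653/4 + 197*E) = -28959/2 + 1182*E)
(33602 + z(a(-10, -3)))/(t(-190) + 8895) = (33602 + (7 + (1 - 5)²))/((-28959/2 + 1182*(-190)) + 8895) = (33602 + (7 + (-4)²))/((-28959/2 - 224580) + 8895) = (33602 + (7 + 16))/(-478119/2 + 8895) = (33602 + 23)/(-460329/2) = 33625*(-2/460329) = -67250/460329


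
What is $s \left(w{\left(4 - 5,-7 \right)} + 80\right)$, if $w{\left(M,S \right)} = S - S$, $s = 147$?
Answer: $11760$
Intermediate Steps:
$w{\left(M,S \right)} = 0$
$s \left(w{\left(4 - 5,-7 \right)} + 80\right) = 147 \left(0 + 80\right) = 147 \cdot 80 = 11760$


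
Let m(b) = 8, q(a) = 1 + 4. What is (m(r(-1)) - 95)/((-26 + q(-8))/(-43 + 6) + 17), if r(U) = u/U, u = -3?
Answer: -3219/650 ≈ -4.9523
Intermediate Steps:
q(a) = 5
r(U) = -3/U
(m(r(-1)) - 95)/((-26 + q(-8))/(-43 + 6) + 17) = (8 - 95)/((-26 + 5)/(-43 + 6) + 17) = -87/(-21/(-37) + 17) = -87/(-21*(-1/37) + 17) = -87/(21/37 + 17) = -87/650/37 = -87*37/650 = -3219/650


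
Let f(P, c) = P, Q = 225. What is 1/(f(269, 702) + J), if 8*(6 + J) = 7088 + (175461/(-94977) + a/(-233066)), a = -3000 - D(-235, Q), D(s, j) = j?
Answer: 59029091952/67810897421981 ≈ 0.00087050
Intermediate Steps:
a = -3225 (a = -3000 - 1*225 = -3000 - 225 = -3225)
J = 51932071686893/59029091952 (J = -6 + (7088 + (175461/(-94977) - 3225/(-233066)))/8 = -6 + (7088 + (175461*(-1/94977) - 3225*(-1/233066)))/8 = -6 + (7088 + (-58487/31659 + 3225/233066))/8 = -6 + (7088 - 13529230867/7378636494)/8 = -6 + (⅛)*(52286246238605/7378636494) = -6 + 52286246238605/59029091952 = 51932071686893/59029091952 ≈ 879.77)
1/(f(269, 702) + J) = 1/(269 + 51932071686893/59029091952) = 1/(67810897421981/59029091952) = 59029091952/67810897421981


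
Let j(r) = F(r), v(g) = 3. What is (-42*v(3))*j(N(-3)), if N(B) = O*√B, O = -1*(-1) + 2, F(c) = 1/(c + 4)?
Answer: -504/43 + 378*I*√3/43 ≈ -11.721 + 15.226*I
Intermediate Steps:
F(c) = 1/(4 + c)
O = 3 (O = 1 + 2 = 3)
N(B) = 3*√B
j(r) = 1/(4 + r)
(-42*v(3))*j(N(-3)) = (-42*3)/(4 + 3*√(-3)) = -126/(4 + 3*(I*√3)) = -126/(4 + 3*I*√3)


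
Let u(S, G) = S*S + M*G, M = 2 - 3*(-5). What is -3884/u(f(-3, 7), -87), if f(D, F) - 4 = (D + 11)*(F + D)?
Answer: 3884/183 ≈ 21.224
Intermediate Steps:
M = 17 (M = 2 + 15 = 17)
f(D, F) = 4 + (11 + D)*(D + F) (f(D, F) = 4 + (D + 11)*(F + D) = 4 + (11 + D)*(D + F))
u(S, G) = S**2 + 17*G (u(S, G) = S*S + 17*G = S**2 + 17*G)
-3884/u(f(-3, 7), -87) = -3884/((4 + (-3)**2 + 11*(-3) + 11*7 - 3*7)**2 + 17*(-87)) = -3884/((4 + 9 - 33 + 77 - 21)**2 - 1479) = -3884/(36**2 - 1479) = -3884/(1296 - 1479) = -3884/(-183) = -3884*(-1/183) = 3884/183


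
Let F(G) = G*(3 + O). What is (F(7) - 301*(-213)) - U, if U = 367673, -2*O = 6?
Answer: -303560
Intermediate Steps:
O = -3 (O = -1/2*6 = -3)
F(G) = 0 (F(G) = G*(3 - 3) = G*0 = 0)
(F(7) - 301*(-213)) - U = (0 - 301*(-213)) - 1*367673 = (0 + 64113) - 367673 = 64113 - 367673 = -303560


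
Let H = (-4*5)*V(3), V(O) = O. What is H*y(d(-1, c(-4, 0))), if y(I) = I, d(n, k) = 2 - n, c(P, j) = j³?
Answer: -180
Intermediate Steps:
H = -60 (H = -4*5*3 = -20*3 = -60)
H*y(d(-1, c(-4, 0))) = -60*(2 - 1*(-1)) = -60*(2 + 1) = -60*3 = -180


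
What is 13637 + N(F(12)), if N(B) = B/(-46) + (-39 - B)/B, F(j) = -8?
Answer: 2509953/184 ≈ 13641.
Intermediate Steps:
N(B) = -B/46 + (-39 - B)/B (N(B) = B*(-1/46) + (-39 - B)/B = -B/46 + (-39 - B)/B)
13637 + N(F(12)) = 13637 + (-1 - 39/(-8) - 1/46*(-8)) = 13637 + (-1 - 39*(-⅛) + 4/23) = 13637 + (-1 + 39/8 + 4/23) = 13637 + 745/184 = 2509953/184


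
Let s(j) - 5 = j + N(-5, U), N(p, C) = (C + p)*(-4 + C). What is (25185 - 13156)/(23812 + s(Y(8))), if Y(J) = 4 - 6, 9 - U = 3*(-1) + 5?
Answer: 12029/23821 ≈ 0.50497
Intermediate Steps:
U = 7 (U = 9 - (3*(-1) + 5) = 9 - (-3 + 5) = 9 - 1*2 = 9 - 2 = 7)
N(p, C) = (-4 + C)*(C + p)
Y(J) = -2
s(j) = 11 + j (s(j) = 5 + (j + (7² - 4*7 - 4*(-5) + 7*(-5))) = 5 + (j + (49 - 28 + 20 - 35)) = 5 + (j + 6) = 5 + (6 + j) = 11 + j)
(25185 - 13156)/(23812 + s(Y(8))) = (25185 - 13156)/(23812 + (11 - 2)) = 12029/(23812 + 9) = 12029/23821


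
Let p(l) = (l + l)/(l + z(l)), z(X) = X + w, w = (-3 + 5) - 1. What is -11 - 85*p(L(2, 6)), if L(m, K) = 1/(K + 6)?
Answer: -162/7 ≈ -23.143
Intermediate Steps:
w = 1 (w = 2 - 1 = 1)
z(X) = 1 + X (z(X) = X + 1 = 1 + X)
L(m, K) = 1/(6 + K)
p(l) = 2*l/(1 + 2*l) (p(l) = (l + l)/(l + (1 + l)) = (2*l)/(1 + 2*l) = 2*l/(1 + 2*l))
-11 - 85*p(L(2, 6)) = -11 - 170/((6 + 6)*(1 + 2/(6 + 6))) = -11 - 170/(12*(1 + 2/12)) = -11 - 170/(12*(1 + 2*(1/12))) = -11 - 170/(12*(1 + ⅙)) = -11 - 170/(12*7/6) = -11 - 170*6/(12*7) = -11 - 85*⅐ = -11 - 85/7 = -162/7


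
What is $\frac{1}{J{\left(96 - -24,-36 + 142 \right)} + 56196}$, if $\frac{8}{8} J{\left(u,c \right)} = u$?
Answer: $\frac{1}{56316} \approx 1.7757 \cdot 10^{-5}$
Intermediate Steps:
$J{\left(u,c \right)} = u$
$\frac{1}{J{\left(96 - -24,-36 + 142 \right)} + 56196} = \frac{1}{\left(96 - -24\right) + 56196} = \frac{1}{\left(96 + 24\right) + 56196} = \frac{1}{120 + 56196} = \frac{1}{56316}$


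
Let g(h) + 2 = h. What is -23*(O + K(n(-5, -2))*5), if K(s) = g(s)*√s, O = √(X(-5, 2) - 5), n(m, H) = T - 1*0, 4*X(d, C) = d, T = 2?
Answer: -115*I/2 ≈ -57.5*I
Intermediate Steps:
X(d, C) = d/4
n(m, H) = 2 (n(m, H) = 2 - 1*0 = 2 + 0 = 2)
g(h) = -2 + h
O = 5*I/2 (O = √((¼)*(-5) - 5) = √(-5/4 - 5) = √(-25/4) = 5*I/2 ≈ 2.5*I)
K(s) = √s*(-2 + s) (K(s) = (-2 + s)*√s = √s*(-2 + s))
-23*(O + K(n(-5, -2))*5) = -23*(5*I/2 + (√2*(-2 + 2))*5) = -23*(5*I/2 + (√2*0)*5) = -23*(5*I/2 + 0*5) = -23*(5*I/2 + 0) = -115*I/2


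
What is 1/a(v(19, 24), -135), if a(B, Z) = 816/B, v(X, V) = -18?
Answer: -3/136 ≈ -0.022059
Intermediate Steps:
1/a(v(19, 24), -135) = 1/(816/(-18)) = 1/(816*(-1/18)) = 1/(-136/3) = -3/136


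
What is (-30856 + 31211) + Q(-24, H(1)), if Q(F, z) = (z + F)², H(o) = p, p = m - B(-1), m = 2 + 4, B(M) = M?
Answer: 644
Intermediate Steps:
m = 6
p = 7 (p = 6 - 1*(-1) = 6 + 1 = 7)
H(o) = 7
Q(F, z) = (F + z)²
(-30856 + 31211) + Q(-24, H(1)) = (-30856 + 31211) + (-24 + 7)² = 355 + (-17)² = 355 + 289 = 644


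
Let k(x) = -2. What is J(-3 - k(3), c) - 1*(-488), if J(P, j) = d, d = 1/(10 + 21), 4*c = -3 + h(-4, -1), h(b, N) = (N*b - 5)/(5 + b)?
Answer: 15129/31 ≈ 488.03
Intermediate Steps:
h(b, N) = (-5 + N*b)/(5 + b)
c = -1 (c = (-3 + (-5 - 1*(-4))/(5 - 4))/4 = (-3 + (-5 + 4)/1)/4 = (-3 + 1*(-1))/4 = (-3 - 1)/4 = (¼)*(-4) = -1)
d = 1/31 ≈ 0.032258
J(P, j) = 1/31
J(-3 - k(3), c) - 1*(-488) = 1/31 - 1*(-488) = 1/31 + 488 = 15129/31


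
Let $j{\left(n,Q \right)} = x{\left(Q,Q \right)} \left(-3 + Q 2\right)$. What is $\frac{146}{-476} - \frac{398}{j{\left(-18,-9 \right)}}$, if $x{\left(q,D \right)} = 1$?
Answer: $\frac{13313}{714} \approx 18.646$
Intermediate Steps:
$j{\left(n,Q \right)} = -3 + 2 Q$ ($j{\left(n,Q \right)} = 1 \left(-3 + Q 2\right) = 1 \left(-3 + 2 Q\right) = -3 + 2 Q$)
$\frac{146}{-476} - \frac{398}{j{\left(-18,-9 \right)}} = \frac{146}{-476} - \frac{398}{-3 + 2 \left(-9\right)} = 146 \left(- \frac{1}{476}\right) - \frac{398}{-3 - 18} = - \frac{73}{238} - \frac{398}{-21} = - \frac{73}{238} - - \frac{398}{21} = - \frac{73}{238} + \frac{398}{21} = \frac{13313}{714}$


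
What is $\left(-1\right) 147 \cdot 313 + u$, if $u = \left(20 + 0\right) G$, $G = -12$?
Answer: $-46251$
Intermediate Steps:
$u = -240$ ($u = \left(20 + 0\right) \left(-12\right) = 20 \left(-12\right) = -240$)
$\left(-1\right) 147 \cdot 313 + u = \left(-1\right) 147 \cdot 313 - 240 = \left(-147\right) 313 - 240 = -46011 - 240 = -46251$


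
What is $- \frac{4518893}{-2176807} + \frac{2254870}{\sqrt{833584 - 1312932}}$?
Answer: $\frac{4518893}{2176807} - \frac{1127435 i \sqrt{119837}}{119837} \approx 2.0759 - 3256.8 i$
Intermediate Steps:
$- \frac{4518893}{-2176807} + \frac{2254870}{\sqrt{833584 - 1312932}} = \left(-4518893\right) \left(- \frac{1}{2176807}\right) + \frac{2254870}{\sqrt{-479348}} = \frac{4518893}{2176807} + \frac{2254870}{2 i \sqrt{119837}} = \frac{4518893}{2176807} + 2254870 \left(- \frac{i \sqrt{119837}}{239674}\right) = \frac{4518893}{2176807} - \frac{1127435 i \sqrt{119837}}{119837}$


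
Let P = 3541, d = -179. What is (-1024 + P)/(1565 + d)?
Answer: 839/462 ≈ 1.8160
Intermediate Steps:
(-1024 + P)/(1565 + d) = (-1024 + 3541)/(1565 - 179) = 2517/1386 = 2517*(1/1386) = 839/462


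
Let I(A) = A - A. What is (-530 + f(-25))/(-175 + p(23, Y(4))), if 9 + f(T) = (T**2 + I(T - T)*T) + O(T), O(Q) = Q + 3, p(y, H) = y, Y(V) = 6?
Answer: -8/19 ≈ -0.42105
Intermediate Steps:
I(A) = 0
O(Q) = 3 + Q
f(T) = -6 + T + T**2 (f(T) = -9 + ((T**2 + 0*T) + (3 + T)) = -9 + ((T**2 + 0) + (3 + T)) = -9 + (T**2 + (3 + T)) = -9 + (3 + T + T**2) = -6 + T + T**2)
(-530 + f(-25))/(-175 + p(23, Y(4))) = (-530 + (-6 - 25 + (-25)**2))/(-175 + 23) = (-530 + (-6 - 25 + 625))/(-152) = (-530 + 594)*(-1/152) = 64*(-1/152) = -8/19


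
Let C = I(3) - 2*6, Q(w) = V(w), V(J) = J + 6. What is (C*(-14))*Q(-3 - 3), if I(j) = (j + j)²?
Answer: 0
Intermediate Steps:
V(J) = 6 + J
I(j) = 4*j² (I(j) = (2*j)² = 4*j²)
Q(w) = 6 + w
C = 24 (C = 4*3² - 2*6 = 4*9 - 12 = 36 - 12 = 24)
(C*(-14))*Q(-3 - 3) = (24*(-14))*(6 + (-3 - 3)) = -336*(6 - 6) = -336*0 = 0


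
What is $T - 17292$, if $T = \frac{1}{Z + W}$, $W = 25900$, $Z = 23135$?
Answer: $- \frac{847913219}{49035} \approx -17292.0$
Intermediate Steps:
$T = \frac{1}{49035}$ ($T = \frac{1}{23135 + 25900} = \frac{1}{49035} \approx 2.0394 \cdot 10^{-5}$)
$T - 17292 = \frac{1}{49035} - 17292 = - \frac{847913219}{49035}$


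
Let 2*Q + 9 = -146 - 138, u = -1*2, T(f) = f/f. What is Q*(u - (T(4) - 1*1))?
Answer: 293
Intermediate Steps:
T(f) = 1
u = -2
Q = -293/2 (Q = -9/2 + (-146 - 138)/2 = -9/2 + (½)*(-284) = -9/2 - 142 = -293/2 ≈ -146.50)
Q*(u - (T(4) - 1*1)) = -293*(-2 - (1 - 1*1))/2 = -293*(-2 - (1 - 1))/2 = -293*(-2 - 1*0)/2 = -293*(-2 + 0)/2 = -293/2*(-2) = 293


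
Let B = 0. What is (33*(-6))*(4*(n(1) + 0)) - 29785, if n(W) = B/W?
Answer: -29785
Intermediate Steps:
n(W) = 0 (n(W) = 0/W = 0)
(33*(-6))*(4*(n(1) + 0)) - 29785 = (33*(-6))*(4*(0 + 0)) - 29785 = -792*0 - 29785 = -198*0 - 29785 = 0 - 29785 = -29785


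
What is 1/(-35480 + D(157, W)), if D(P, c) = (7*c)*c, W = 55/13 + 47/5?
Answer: -4225/144408028 ≈ -2.9257e-5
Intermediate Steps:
W = 886/65 (W = 55*(1/13) + 47*(⅕) = 55/13 + 47/5 = 886/65 ≈ 13.631)
D(P, c) = 7*c²
1/(-35480 + D(157, W)) = 1/(-35480 + 7*(886/65)²) = 1/(-35480 + 7*(784996/4225)) = 1/(-35480 + 5494972/4225) = 1/(-144408028/4225) = -4225/144408028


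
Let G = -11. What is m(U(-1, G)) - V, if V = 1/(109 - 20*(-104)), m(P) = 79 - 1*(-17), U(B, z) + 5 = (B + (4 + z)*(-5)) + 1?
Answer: 210143/2189 ≈ 96.000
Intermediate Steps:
U(B, z) = -24 + B - 5*z (U(B, z) = -5 + ((B + (4 + z)*(-5)) + 1) = -5 + ((B + (-20 - 5*z)) + 1) = -5 + ((-20 + B - 5*z) + 1) = -5 + (-19 + B - 5*z) = -24 + B - 5*z)
m(P) = 96 (m(P) = 79 + 17 = 96)
V = 1/2189 (V = 1/(109 + 2080) = 1/2189 ≈ 0.00045683)
m(U(-1, G)) - V = 96 - 1*1/2189 = 96 - 1/2189 = 210143/2189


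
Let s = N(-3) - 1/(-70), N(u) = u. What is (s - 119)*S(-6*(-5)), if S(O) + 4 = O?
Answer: -111007/35 ≈ -3171.6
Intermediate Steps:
S(O) = -4 + O
s = -209/70 (s = -3 - 1/(-70) = -3 - 1*(-1/70) = -3 + 1/70 = -209/70 ≈ -2.9857)
(s - 119)*S(-6*(-5)) = (-209/70 - 119)*(-4 - 6*(-5)) = -8539*(-4 + 30)/70 = -8539/70*26 = -111007/35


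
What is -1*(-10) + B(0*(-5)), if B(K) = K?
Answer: 10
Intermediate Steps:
-1*(-10) + B(0*(-5)) = -1*(-10) + 0*(-5) = 10 + 0 = 10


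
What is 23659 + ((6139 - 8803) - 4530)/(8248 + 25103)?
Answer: 263014705/11117 ≈ 23659.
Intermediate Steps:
23659 + ((6139 - 8803) - 4530)/(8248 + 25103) = 23659 + (-2664 - 4530)/33351 = 23659 - 7194*1/33351 = 23659 - 2398/11117 = 263014705/11117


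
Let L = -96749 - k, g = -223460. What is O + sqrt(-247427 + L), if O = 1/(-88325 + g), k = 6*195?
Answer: -1/311785 + I*sqrt(345346) ≈ -3.2073e-6 + 587.66*I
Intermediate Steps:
k = 1170
L = -97919 (L = -96749 - 1*1170 = -96749 - 1170 = -97919)
O = -1/311785 (O = 1/(-88325 - 223460) = 1/(-311785) = -1/311785 ≈ -3.2073e-6)
O + sqrt(-247427 + L) = -1/311785 + sqrt(-247427 - 97919) = -1/311785 + sqrt(-345346) = -1/311785 + I*sqrt(345346)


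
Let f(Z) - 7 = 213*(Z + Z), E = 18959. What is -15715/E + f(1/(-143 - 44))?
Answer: 13802092/3545333 ≈ 3.8930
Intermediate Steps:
f(Z) = 7 + 426*Z (f(Z) = 7 + 213*(Z + Z) = 7 + 213*(2*Z) = 7 + 426*Z)
-15715/E + f(1/(-143 - 44)) = -15715/18959 + (7 + 426/(-143 - 44)) = -15715*1/18959 + (7 + 426/(-187)) = -15715/18959 + (7 + 426*(-1/187)) = -15715/18959 + (7 - 426/187) = -15715/18959 + 883/187 = 13802092/3545333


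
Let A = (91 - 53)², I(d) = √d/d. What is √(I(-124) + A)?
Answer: √(5550736 - 62*I*√31)/62 ≈ 38.0 - 0.0011816*I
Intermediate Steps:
I(d) = d^(-½)
A = 1444 (A = 38² = 1444)
√(I(-124) + A) = √((-124)^(-½) + 1444) = √(-I*√31/62 + 1444) = √(1444 - I*√31/62)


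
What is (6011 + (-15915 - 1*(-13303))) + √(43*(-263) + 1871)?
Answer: 3399 + 11*I*√78 ≈ 3399.0 + 97.149*I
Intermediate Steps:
(6011 + (-15915 - 1*(-13303))) + √(43*(-263) + 1871) = (6011 + (-15915 + 13303)) + √(-11309 + 1871) = (6011 - 2612) + √(-9438) = 3399 + 11*I*√78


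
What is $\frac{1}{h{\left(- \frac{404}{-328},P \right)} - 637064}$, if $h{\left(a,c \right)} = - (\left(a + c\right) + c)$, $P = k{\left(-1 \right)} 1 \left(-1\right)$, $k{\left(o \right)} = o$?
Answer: $- \frac{82}{52239513} \approx -1.5697 \cdot 10^{-6}$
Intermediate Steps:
$P = 1$ ($P = \left(-1\right) 1 \left(-1\right) = \left(-1\right) \left(-1\right) = 1$)
$h{\left(a,c \right)} = - a - 2 c$ ($h{\left(a,c \right)} = - (a + 2 c) = - a - 2 c$)
$\frac{1}{h{\left(- \frac{404}{-328},P \right)} - 637064} = \frac{1}{\left(- \frac{-404}{-328} - 2\right) - 637064} = \frac{1}{\left(- \frac{\left(-404\right) \left(-1\right)}{328} - 2\right) - 637064} = \frac{1}{\left(\left(-1\right) \frac{101}{82} - 2\right) - 637064} = \frac{1}{\left(- \frac{101}{82} - 2\right) - 637064} = \frac{1}{- \frac{265}{82} - 637064} = \frac{1}{- \frac{52239513}{82}} = - \frac{82}{52239513}$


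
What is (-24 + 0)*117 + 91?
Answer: -2717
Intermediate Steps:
(-24 + 0)*117 + 91 = -24*117 + 91 = -2808 + 91 = -2717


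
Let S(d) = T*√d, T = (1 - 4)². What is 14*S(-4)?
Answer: 252*I ≈ 252.0*I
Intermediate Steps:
T = 9 (T = (-3)² = 9)
S(d) = 9*√d
14*S(-4) = 14*(9*√(-4)) = 14*(9*(2*I)) = 14*(18*I) = 252*I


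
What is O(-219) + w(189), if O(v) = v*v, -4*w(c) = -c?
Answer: 192033/4 ≈ 48008.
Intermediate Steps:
w(c) = c/4 (w(c) = -(-1)*c/4 = c/4)
O(v) = v²
O(-219) + w(189) = (-219)² + (¼)*189 = 47961 + 189/4 = 192033/4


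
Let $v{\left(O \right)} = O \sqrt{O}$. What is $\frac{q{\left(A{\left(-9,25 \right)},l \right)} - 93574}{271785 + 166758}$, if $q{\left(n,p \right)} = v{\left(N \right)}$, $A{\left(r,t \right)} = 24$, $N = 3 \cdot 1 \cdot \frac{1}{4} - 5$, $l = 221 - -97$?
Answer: $- \frac{93574}{438543} - \frac{17 i \sqrt{17}}{3508344} \approx -0.21337 - 1.9979 \cdot 10^{-5} i$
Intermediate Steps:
$l = 318$ ($l = 221 + 97 = 318$)
$N = - \frac{17}{4}$ ($N = 3 \cdot 1 \cdot \frac{1}{4} - 5 = 3 \cdot \frac{1}{4} - 5 = \frac{3}{4} - 5 = - \frac{17}{4} \approx -4.25$)
$v{\left(O \right)} = O^{\frac{3}{2}}$
$q{\left(n,p \right)} = - \frac{17 i \sqrt{17}}{8}$ ($q{\left(n,p \right)} = \left(- \frac{17}{4}\right)^{\frac{3}{2}} = - \frac{17 i \sqrt{17}}{8}$)
$\frac{q{\left(A{\left(-9,25 \right)},l \right)} - 93574}{271785 + 166758} = \frac{- \frac{17 i \sqrt{17}}{8} - 93574}{271785 + 166758} = \frac{-93574 - \frac{17 i \sqrt{17}}{8}}{438543} = \left(-93574 - \frac{17 i \sqrt{17}}{8}\right) \frac{1}{438543} = - \frac{93574}{438543} - \frac{17 i \sqrt{17}}{3508344}$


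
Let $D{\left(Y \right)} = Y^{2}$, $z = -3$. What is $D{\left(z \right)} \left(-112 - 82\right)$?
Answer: $-1746$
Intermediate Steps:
$D{\left(z \right)} \left(-112 - 82\right) = \left(-3\right)^{2} \left(-112 - 82\right) = 9 \left(-194\right) = -1746$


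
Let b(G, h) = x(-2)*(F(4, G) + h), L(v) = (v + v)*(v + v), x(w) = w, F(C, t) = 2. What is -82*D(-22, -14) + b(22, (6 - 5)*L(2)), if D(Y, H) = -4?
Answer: 292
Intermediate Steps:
L(v) = 4*v² (L(v) = (2*v)*(2*v) = 4*v²)
b(G, h) = -4 - 2*h (b(G, h) = -2*(2 + h) = -4 - 2*h)
-82*D(-22, -14) + b(22, (6 - 5)*L(2)) = -82*(-4) + (-4 - 2*(6 - 5)*4*2²) = 328 + (-4 - 2*4*4) = 328 + (-4 - 2*16) = 328 + (-4 - 32) = 328 - 36 = 292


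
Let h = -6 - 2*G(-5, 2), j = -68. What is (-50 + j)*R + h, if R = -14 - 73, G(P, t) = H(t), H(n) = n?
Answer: 10256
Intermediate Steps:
G(P, t) = t
h = -10 (h = -6 - 2*2 = -6 - 4 = -10)
R = -87
(-50 + j)*R + h = (-50 - 68)*(-87) - 10 = -118*(-87) - 10 = 10266 - 10 = 10256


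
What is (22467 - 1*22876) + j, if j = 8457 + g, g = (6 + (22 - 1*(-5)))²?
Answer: 9137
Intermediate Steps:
g = 1089 (g = (6 + (22 + 5))² = (6 + 27)² = 33² = 1089)
j = 9546 (j = 8457 + 1089 = 9546)
(22467 - 1*22876) + j = (22467 - 1*22876) + 9546 = (22467 - 22876) + 9546 = -409 + 9546 = 9137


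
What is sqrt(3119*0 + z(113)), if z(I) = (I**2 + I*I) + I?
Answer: sqrt(25651) ≈ 160.16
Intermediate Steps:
z(I) = I + 2*I**2 (z(I) = (I**2 + I**2) + I = 2*I**2 + I = I + 2*I**2)
sqrt(3119*0 + z(113)) = sqrt(3119*0 + 113*(1 + 2*113)) = sqrt(0 + 113*(1 + 226)) = sqrt(0 + 113*227) = sqrt(0 + 25651) = sqrt(25651)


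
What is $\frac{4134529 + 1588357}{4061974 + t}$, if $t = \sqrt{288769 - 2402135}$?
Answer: $\frac{11623107068482}{8249817445021} - \frac{2861443 i \sqrt{2113366}}{8249817445021} \approx 1.4089 - 0.00050423 i$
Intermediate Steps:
$t = i \sqrt{2113366}$ ($t = \sqrt{-2113366} = i \sqrt{2113366} \approx 1453.7 i$)
$\frac{4134529 + 1588357}{4061974 + t} = \frac{4134529 + 1588357}{4061974 + i \sqrt{2113366}} = \frac{5722886}{4061974 + i \sqrt{2113366}}$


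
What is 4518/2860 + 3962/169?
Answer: 465187/18590 ≈ 25.023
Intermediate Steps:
4518/2860 + 3962/169 = 4518*(1/2860) + 3962*(1/169) = 2259/1430 + 3962/169 = 465187/18590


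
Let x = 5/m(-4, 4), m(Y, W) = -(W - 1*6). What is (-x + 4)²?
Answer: 9/4 ≈ 2.2500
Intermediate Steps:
m(Y, W) = 6 - W (m(Y, W) = -(W - 6) = -(-6 + W) = 6 - W)
x = 5/2 (x = 5/(6 - 1*4) = 5/(6 - 4) = 5/2 ≈ 2.5000)
(-x + 4)² = (-1*5/2 + 4)² = (-5/2 + 4)² = (3/2)² = 9/4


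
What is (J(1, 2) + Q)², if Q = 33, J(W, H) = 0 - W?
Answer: 1024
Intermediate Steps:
J(W, H) = -W
(J(1, 2) + Q)² = (-1*1 + 33)² = (-1 + 33)² = 32² = 1024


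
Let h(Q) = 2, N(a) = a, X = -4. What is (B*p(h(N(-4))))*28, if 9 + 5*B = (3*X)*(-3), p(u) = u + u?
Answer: 3024/5 ≈ 604.80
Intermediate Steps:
p(u) = 2*u
B = 27/5 (B = -9/5 + ((3*(-4))*(-3))/5 = -9/5 + (-12*(-3))/5 = -9/5 + (⅕)*36 = -9/5 + 36/5 = 27/5 ≈ 5.4000)
(B*p(h(N(-4))))*28 = (27*(2*2)/5)*28 = ((27/5)*4)*28 = (108/5)*28 = 3024/5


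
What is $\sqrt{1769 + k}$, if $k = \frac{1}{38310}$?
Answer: $\frac{\sqrt{2596283679210}}{38310} \approx 42.06$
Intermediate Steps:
$k = \frac{1}{38310} \approx 2.6103 \cdot 10^{-5}$
$\sqrt{1769 + k} = \sqrt{1769 + \frac{1}{38310}} = \sqrt{\frac{67770391}{38310}} = \frac{\sqrt{2596283679210}}{38310}$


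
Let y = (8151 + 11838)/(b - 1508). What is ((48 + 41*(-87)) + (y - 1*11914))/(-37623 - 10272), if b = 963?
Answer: 8430974/26102775 ≈ 0.32299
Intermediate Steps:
y = -19989/545 (y = (8151 + 11838)/(963 - 1508) = 19989/(-545) = 19989*(-1/545) = -19989/545 ≈ -36.677)
((48 + 41*(-87)) + (y - 1*11914))/(-37623 - 10272) = ((48 + 41*(-87)) + (-19989/545 - 1*11914))/(-37623 - 10272) = ((48 - 3567) + (-19989/545 - 11914))/(-47895) = (-3519 - 6513119/545)*(-1/47895) = -8430974/545*(-1/47895) = 8430974/26102775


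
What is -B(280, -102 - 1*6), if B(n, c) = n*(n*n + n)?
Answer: -22030400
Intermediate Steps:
B(n, c) = n*(n + n²) (B(n, c) = n*(n² + n) = n*(n + n²))
-B(280, -102 - 1*6) = -280²*(1 + 280) = -78400*281 = -1*22030400 = -22030400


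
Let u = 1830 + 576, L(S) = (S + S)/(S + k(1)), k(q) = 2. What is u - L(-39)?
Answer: 88944/37 ≈ 2403.9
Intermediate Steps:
L(S) = 2*S/(2 + S) (L(S) = (S + S)/(S + 2) = (2*S)/(2 + S) = 2*S/(2 + S))
u = 2406
u - L(-39) = 2406 - 2*(-39)/(2 - 39) = 2406 - 2*(-39)/(-37) = 2406 - 2*(-39)*(-1)/37 = 2406 - 1*78/37 = 2406 - 78/37 = 88944/37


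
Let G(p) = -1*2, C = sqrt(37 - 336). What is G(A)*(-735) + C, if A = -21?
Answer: 1470 + I*sqrt(299) ≈ 1470.0 + 17.292*I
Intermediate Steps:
C = I*sqrt(299) (C = sqrt(-299) = I*sqrt(299) ≈ 17.292*I)
G(p) = -2
G(A)*(-735) + C = -2*(-735) + I*sqrt(299) = 1470 + I*sqrt(299)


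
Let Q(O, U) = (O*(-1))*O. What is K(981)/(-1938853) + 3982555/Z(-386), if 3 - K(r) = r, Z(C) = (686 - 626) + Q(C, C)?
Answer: -7721443050007/288765010408 ≈ -26.740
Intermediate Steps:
Q(O, U) = -O² (Q(O, U) = (-O)*O = -O²)
Z(C) = 60 - C² (Z(C) = (686 - 626) - C² = 60 - C²)
K(r) = 3 - r
K(981)/(-1938853) + 3982555/Z(-386) = (3 - 1*981)/(-1938853) + 3982555/(60 - 1*(-386)²) = (3 - 981)*(-1/1938853) + 3982555/(60 - 1*148996) = -978*(-1/1938853) + 3982555/(60 - 148996) = 978/1938853 + 3982555/(-148936) = 978/1938853 + 3982555*(-1/148936) = 978/1938853 - 3982555/148936 = -7721443050007/288765010408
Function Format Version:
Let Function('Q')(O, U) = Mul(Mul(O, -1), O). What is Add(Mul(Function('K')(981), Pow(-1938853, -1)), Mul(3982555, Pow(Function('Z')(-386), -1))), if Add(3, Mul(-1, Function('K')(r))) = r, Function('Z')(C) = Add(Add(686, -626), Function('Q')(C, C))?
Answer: Rational(-7721443050007, 288765010408) ≈ -26.740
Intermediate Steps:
Function('Q')(O, U) = Mul(-1, Pow(O, 2)) (Function('Q')(O, U) = Mul(Mul(-1, O), O) = Mul(-1, Pow(O, 2)))
Function('Z')(C) = Add(60, Mul(-1, Pow(C, 2))) (Function('Z')(C) = Add(Add(686, -626), Mul(-1, Pow(C, 2))) = Add(60, Mul(-1, Pow(C, 2))))
Function('K')(r) = Add(3, Mul(-1, r))
Add(Mul(Function('K')(981), Pow(-1938853, -1)), Mul(3982555, Pow(Function('Z')(-386), -1))) = Add(Mul(Add(3, Mul(-1, 981)), Pow(-1938853, -1)), Mul(3982555, Pow(Add(60, Mul(-1, Pow(-386, 2))), -1))) = Add(Mul(Add(3, -981), Rational(-1, 1938853)), Mul(3982555, Pow(Add(60, Mul(-1, 148996)), -1))) = Add(Mul(-978, Rational(-1, 1938853)), Mul(3982555, Pow(Add(60, -148996), -1))) = Add(Rational(978, 1938853), Mul(3982555, Pow(-148936, -1))) = Add(Rational(978, 1938853), Mul(3982555, Rational(-1, 148936))) = Add(Rational(978, 1938853), Rational(-3982555, 148936)) = Rational(-7721443050007, 288765010408)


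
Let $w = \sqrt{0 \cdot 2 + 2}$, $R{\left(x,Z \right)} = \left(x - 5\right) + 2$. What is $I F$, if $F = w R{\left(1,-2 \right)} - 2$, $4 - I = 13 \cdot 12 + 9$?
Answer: $322 + 322 \sqrt{2} \approx 777.38$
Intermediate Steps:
$R{\left(x,Z \right)} = -3 + x$ ($R{\left(x,Z \right)} = \left(-5 + x\right) + 2 = -3 + x$)
$w = \sqrt{2}$ ($w = \sqrt{0 + 2} = \sqrt{2} \approx 1.4142$)
$I = -161$ ($I = 4 - \left(13 \cdot 12 + 9\right) = 4 - \left(156 + 9\right) = 4 - 165 = -161$)
$F = -2 - 2 \sqrt{2}$ ($F = \sqrt{2} \left(-3 + 1\right) - 2 = \sqrt{2} \left(-2\right) - 2 = - 2 \sqrt{2} - 2 = -2 - 2 \sqrt{2} \approx -4.8284$)
$I F = - 161 \left(-2 - 2 \sqrt{2}\right) = 322 + 322 \sqrt{2}$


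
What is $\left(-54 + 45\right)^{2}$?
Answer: $81$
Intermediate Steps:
$\left(-54 + 45\right)^{2} = \left(-9\right)^{2} = 81$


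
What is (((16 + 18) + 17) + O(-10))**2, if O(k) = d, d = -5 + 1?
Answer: 2209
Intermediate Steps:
d = -4
O(k) = -4
(((16 + 18) + 17) + O(-10))**2 = (((16 + 18) + 17) - 4)**2 = ((34 + 17) - 4)**2 = (51 - 4)**2 = 47**2 = 2209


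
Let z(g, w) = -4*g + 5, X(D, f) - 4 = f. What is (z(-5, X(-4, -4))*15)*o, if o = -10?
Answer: -3750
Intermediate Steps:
X(D, f) = 4 + f
z(g, w) = 5 - 4*g
(z(-5, X(-4, -4))*15)*o = ((5 - 4*(-5))*15)*(-10) = ((5 + 20)*15)*(-10) = (25*15)*(-10) = 375*(-10) = -3750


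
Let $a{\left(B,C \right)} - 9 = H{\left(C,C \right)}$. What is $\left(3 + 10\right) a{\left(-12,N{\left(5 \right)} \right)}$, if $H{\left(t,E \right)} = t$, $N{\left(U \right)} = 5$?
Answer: $182$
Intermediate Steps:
$a{\left(B,C \right)} = 9 + C$
$\left(3 + 10\right) a{\left(-12,N{\left(5 \right)} \right)} = \left(3 + 10\right) \left(9 + 5\right) = 13 \cdot 14 = 182$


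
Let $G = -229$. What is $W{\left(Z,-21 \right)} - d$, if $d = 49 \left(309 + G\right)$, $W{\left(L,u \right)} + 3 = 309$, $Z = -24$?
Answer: $-3614$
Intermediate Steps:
$W{\left(L,u \right)} = 306$ ($W{\left(L,u \right)} = -3 + 309 = 306$)
$d = 3920$ ($d = 49 \left(309 - 229\right) = 49 \cdot 80 = 3920$)
$W{\left(Z,-21 \right)} - d = 306 - 3920 = -3614$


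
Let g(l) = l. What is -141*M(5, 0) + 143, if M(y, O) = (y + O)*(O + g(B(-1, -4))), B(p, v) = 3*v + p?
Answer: 9308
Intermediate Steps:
B(p, v) = p + 3*v
M(y, O) = (-13 + O)*(O + y) (M(y, O) = (y + O)*(O + (-1 + 3*(-4))) = (O + y)*(O + (-1 - 12)) = (O + y)*(O - 13) = (O + y)*(-13 + O) = (-13 + O)*(O + y))
-141*M(5, 0) + 143 = -141*(0² - 13*0 - 13*5 + 0*5) + 143 = -141*(0 + 0 - 65 + 0) + 143 = -141*(-65) + 143 = 9165 + 143 = 9308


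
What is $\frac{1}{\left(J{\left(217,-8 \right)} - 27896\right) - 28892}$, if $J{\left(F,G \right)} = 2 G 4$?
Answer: $- \frac{1}{56852} \approx -1.759 \cdot 10^{-5}$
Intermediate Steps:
$J{\left(F,G \right)} = 8 G$
$\frac{1}{\left(J{\left(217,-8 \right)} - 27896\right) - 28892} = \frac{1}{\left(8 \left(-8\right) - 27896\right) - 28892} = \frac{1}{\left(-64 - 27896\right) - 28892} = \frac{1}{-27960 - 28892} = \frac{1}{-56852} = - \frac{1}{56852}$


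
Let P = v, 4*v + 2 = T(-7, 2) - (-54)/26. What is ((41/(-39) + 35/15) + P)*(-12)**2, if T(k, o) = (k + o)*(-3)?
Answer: 9456/13 ≈ 727.38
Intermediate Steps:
T(k, o) = -3*k - 3*o
v = 49/13 (v = -1/2 + ((-3*(-7) - 3*2) - (-54)/26)/4 = -1/2 + ((21 - 6) - (-54)/26)/4 = -1/2 + (15 - 1*(-27/13))/4 = -1/2 + (15 + 27/13)/4 = -1/2 + (1/4)*(222/13) = -1/2 + 111/26 = 49/13 ≈ 3.7692)
P = 49/13 ≈ 3.7692
((41/(-39) + 35/15) + P)*(-12)**2 = ((41/(-39) + 35/15) + 49/13)*(-12)**2 = ((41*(-1/39) + 35*(1/15)) + 49/13)*144 = ((-41/39 + 7/3) + 49/13)*144 = (50/39 + 49/13)*144 = (197/39)*144 = 9456/13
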